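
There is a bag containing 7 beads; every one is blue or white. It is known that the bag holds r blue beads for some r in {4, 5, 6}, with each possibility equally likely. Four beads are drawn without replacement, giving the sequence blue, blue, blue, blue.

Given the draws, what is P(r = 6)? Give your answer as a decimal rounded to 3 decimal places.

Compute the likelihood of the observed sequence for each case: P(data | r = 4) = (4/7)(3/6)(2/5)(1/4) = 1/35; P(data | r = 5) = (5/7)(4/6)(3/5)(2/4) = 1/7; P(data | r = 6) = (6/7)(5/6)(4/5)(3/4) = 3/7.
Weighting by the prior gives 1/3 · 1/35 = 1/105, 1/3 · 1/7 = 1/21, 1/3 · 3/7 = 1/7; these sum to 1/5.
Therefore the posterior P(r = 6 | data) = (1/7) / (1/5) = 5/7.

0.714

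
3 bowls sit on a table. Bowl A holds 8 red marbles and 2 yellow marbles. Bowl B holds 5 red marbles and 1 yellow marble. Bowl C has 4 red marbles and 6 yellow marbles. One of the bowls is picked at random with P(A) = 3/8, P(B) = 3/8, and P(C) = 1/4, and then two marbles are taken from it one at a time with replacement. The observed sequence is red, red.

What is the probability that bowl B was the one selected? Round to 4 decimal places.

For each hypothesis, P(data | H) works out to: P(data | bowl A) = (8/10)(8/10) = 0.64; P(data | bowl B) = (5/6)(5/6) = 0.69444; P(data | bowl C) = (4/10)(4/10) = 0.16.
The prior-weighted likelihoods are 3/8 · 0.64 = 0.24, 3/8 · 0.69444 = 0.26042, 1/4 · 0.16 = 0.04; these sum to 0.54042.
Therefore the posterior P(bowl B | data) = (0.26042) / (0.54042) = 0.48188.

0.4819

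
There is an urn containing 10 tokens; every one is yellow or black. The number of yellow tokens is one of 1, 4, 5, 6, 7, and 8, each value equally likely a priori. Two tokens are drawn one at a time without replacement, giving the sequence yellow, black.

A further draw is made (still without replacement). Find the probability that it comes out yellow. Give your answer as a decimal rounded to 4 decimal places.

For each hypothesis, P(data | H) works out to: P(data | r = 1) = (1/10)(9/9) = 1/10; P(data | r = 4) = (4/10)(6/9) = 4/15; P(data | r = 5) = (5/10)(5/9) = 5/18; P(data | r = 6) = (6/10)(4/9) = 4/15; P(data | r = 7) = (7/10)(3/9) = 7/30; P(data | r = 8) = (8/10)(2/9) = 8/45.
The prior-weighted likelihoods are 1/6 · 1/10 = 1/60, 1/6 · 4/15 = 2/45, 1/6 · 5/18 = 5/108, 1/6 · 4/15 = 2/45, 1/6 · 7/30 = 7/180, 1/6 · 8/45 = 4/135; these sum to 119/540.
Dividing through by the total gives posterior P(r = 1 | data) = 9/119, P(r = 4 | data) = 24/119, P(r = 5 | data) = 25/119, P(r = 6 | data) = 24/119, P(r = 7 | data) = 3/17, P(r = 8 | data) = 16/119.
So P(yellow next | data) = Σ P(yellow next | H) P(H | data) = (0)(9/119) + (3/8)(24/119) + (1/2)(25/119) + (5/8)(24/119) + (3/4)(3/17) + (7/8)(16/119) = 265/476.

0.5567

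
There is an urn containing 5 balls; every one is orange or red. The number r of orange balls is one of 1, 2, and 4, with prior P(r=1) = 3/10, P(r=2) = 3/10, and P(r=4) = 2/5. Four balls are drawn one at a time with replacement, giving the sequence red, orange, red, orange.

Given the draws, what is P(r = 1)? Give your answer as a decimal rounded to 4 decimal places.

For each hypothesis, P(data | H) works out to: P(data | r = 1) = (4/5)(1/5)(4/5)(1/5) = 0.0256; P(data | r = 2) = (3/5)(2/5)(3/5)(2/5) = 0.0576; P(data | r = 4) = (1/5)(4/5)(1/5)(4/5) = 0.0256.
The prior-weighted likelihoods are 3/10 · 0.0256 = 0.00768, 3/10 · 0.0576 = 0.01728, 2/5 · 0.0256 = 0.01024; with total 0.0352.
Hence P(r = 1 | data) = (0.00768) / (0.0352) = 0.21818.

0.2182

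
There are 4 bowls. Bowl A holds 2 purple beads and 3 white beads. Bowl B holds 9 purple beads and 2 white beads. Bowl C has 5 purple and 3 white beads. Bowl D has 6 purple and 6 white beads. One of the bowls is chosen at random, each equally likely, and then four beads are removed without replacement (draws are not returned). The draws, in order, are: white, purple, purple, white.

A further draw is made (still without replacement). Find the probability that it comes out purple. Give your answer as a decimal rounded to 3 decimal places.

0.413

The likelihood of the observed sequence under each hypothesis: P(data | bowl A) = (3/5)(2/4)(1/3)(2/2) = 0.1; P(data | bowl B) = (2/11)(9/10)(8/9)(1/8) = 0.018182; P(data | bowl C) = (3/8)(5/7)(4/6)(2/5) = 0.071429; P(data | bowl D) = (6/12)(6/11)(5/10)(5/9) = 0.075758.
The prior-weighted likelihoods are 1/4 · 0.1 = 0.025, 1/4 · 0.018182 = 0.0045455, 1/4 · 0.071429 = 0.017857, 1/4 · 0.075758 = 0.018939; summing to 0.066342.
Dividing through by the total gives posterior P(bowl A | data) = 0.37684, P(bowl B | data) = 0.068515, P(bowl C | data) = 0.26917, P(bowl D | data) = 0.28548.
So P(purple next | data) = Σ P(purple next | H) P(H | data) = (0)(0.37684) + (1)(0.068515) + (3/4)(0.26917) + (1/2)(0.28548) = 0.41313.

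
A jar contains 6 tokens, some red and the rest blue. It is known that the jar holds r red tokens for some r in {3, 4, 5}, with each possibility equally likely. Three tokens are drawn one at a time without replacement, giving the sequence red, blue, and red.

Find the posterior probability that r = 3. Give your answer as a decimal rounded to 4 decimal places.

0.2903

For each hypothesis, P(data | H) works out to: P(data | r = 3) = (3/6)(3/5)(2/4) = 3/20; P(data | r = 4) = (4/6)(2/5)(3/4) = 1/5; P(data | r = 5) = (5/6)(1/5)(4/4) = 1/6.
The prior-weighted likelihoods are 1/3 · 3/20 = 1/20, 1/3 · 1/5 = 1/15, 1/3 · 1/6 = 1/18; with total 31/180.
By Bayes' rule, P(r = 3 | data) = (1/20) / (31/180) = 9/31.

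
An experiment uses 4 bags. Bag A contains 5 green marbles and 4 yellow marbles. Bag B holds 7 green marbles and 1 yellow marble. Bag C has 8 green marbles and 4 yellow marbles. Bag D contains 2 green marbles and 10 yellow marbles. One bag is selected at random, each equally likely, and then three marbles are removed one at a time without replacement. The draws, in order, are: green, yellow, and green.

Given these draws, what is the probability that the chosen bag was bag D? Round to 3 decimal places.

0.032

The likelihood of the observed sequence under each hypothesis: P(data | bag A) = (5/9)(4/8)(4/7) = 0.15873; P(data | bag B) = (7/8)(1/7)(6/6) = 0.125; P(data | bag C) = (8/12)(4/11)(7/10) = 0.1697; P(data | bag D) = (2/12)(10/11)(1/10) = 0.015152.
Weighting by the prior gives 1/4 · 0.15873 = 0.039683, 1/4 · 0.125 = 0.03125, 1/4 · 0.1697 = 0.042424, 1/4 · 0.015152 = 0.0037879; these sum to 0.11714.
By Bayes' rule, P(bag D | data) = (0.0037879) / (0.11714) = 0.032335.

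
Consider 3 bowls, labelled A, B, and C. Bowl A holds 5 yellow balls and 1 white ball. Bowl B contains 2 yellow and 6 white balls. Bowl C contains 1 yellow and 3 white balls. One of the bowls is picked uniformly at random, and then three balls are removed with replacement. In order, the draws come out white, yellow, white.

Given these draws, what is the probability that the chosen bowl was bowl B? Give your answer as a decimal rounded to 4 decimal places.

0.4620

For each hypothesis, P(data | H) works out to: P(data | bowl A) = (1/6)(5/6)(1/6) = 0.023148; P(data | bowl B) = (6/8)(2/8)(6/8) = 0.14062; P(data | bowl C) = (3/4)(1/4)(3/4) = 0.14062.
The prior-weighted likelihoods are 1/3 · 0.023148 = 0.007716, 1/3 · 0.14062 = 0.046875, 1/3 · 0.14062 = 0.046875; these sum to 0.10147.
Hence P(bowl B | data) = (0.046875) / (0.10147) = 0.46198.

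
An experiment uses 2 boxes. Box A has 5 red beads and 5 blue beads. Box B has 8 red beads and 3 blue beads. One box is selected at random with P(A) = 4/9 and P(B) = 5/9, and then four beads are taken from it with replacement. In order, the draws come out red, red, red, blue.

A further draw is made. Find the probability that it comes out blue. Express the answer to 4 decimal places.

0.3461

For each hypothesis, P(data | H) works out to: P(data | box A) = (5/10)(5/10)(5/10)(5/10) = 0.0625; P(data | box B) = (8/11)(8/11)(8/11)(3/11) = 0.10491.
The prior-weighted likelihoods are 4/9 · 0.0625 = 0.027778, 5/9 · 0.10491 = 0.058284; these sum to 0.086062.
Dividing through by the total gives posterior P(box A | data) = 0.32277, P(box B | data) = 0.67723.
So P(blue next | data) = Σ P(blue next | H) P(H | data) = (1/2)(0.32277) + (3/11)(0.67723) = 0.34608.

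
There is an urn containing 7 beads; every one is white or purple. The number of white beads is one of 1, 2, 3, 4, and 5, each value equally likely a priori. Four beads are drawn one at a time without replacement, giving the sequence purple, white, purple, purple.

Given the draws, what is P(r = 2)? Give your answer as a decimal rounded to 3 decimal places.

0.357

For each hypothesis, P(data | H) works out to: P(data | r = 1) = (6/7)(1/6)(5/5)(4/4) = 1/7; P(data | r = 2) = (5/7)(2/6)(4/5)(3/4) = 1/7; P(data | r = 3) = (4/7)(3/6)(3/5)(2/4) = 3/35; P(data | r = 4) = (3/7)(4/6)(2/5)(1/4) = 1/35; P(data | r = 5) = (2/7)(5/6)(1/5)(0/4) = 0.
Multiplying each by its prior: 1/5 · 1/7 = 1/35, 1/5 · 1/7 = 1/35, 1/5 · 3/35 = 3/175, 1/5 · 1/35 = 1/175, 1/5 · 0 = 0; summing to 2/25.
So P(r = 2 | data) = (1/35) / (2/25) = 5/14.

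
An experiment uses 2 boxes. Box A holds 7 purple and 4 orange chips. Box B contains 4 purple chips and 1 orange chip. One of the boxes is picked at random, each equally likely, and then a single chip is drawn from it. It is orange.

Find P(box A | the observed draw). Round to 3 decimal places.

The likelihood of this draw under each hypothesis: P(data | box A) = (4/11) = 4/11; P(data | box B) = (1/5) = 1/5.
The prior-weighted likelihoods are 1/2 · 4/11 = 2/11, 1/2 · 1/5 = 1/10; with total 31/110.
By Bayes' rule, P(box A | data) = (2/11) / (31/110) = 20/31.

0.645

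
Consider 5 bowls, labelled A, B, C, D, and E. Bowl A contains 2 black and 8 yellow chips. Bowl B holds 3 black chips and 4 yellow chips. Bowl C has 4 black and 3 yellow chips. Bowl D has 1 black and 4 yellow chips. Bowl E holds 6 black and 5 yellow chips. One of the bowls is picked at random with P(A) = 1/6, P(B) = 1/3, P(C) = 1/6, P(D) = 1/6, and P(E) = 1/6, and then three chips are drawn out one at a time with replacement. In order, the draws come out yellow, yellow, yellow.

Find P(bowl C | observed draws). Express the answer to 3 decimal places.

For each hypothesis, P(data | H) works out to: P(data | bowl A) = (8/10)(8/10)(8/10) = 0.512; P(data | bowl B) = (4/7)(4/7)(4/7) = 0.18659; P(data | bowl C) = (3/7)(3/7)(3/7) = 0.078717; P(data | bowl D) = (4/5)(4/5)(4/5) = 0.512; P(data | bowl E) = (5/11)(5/11)(5/11) = 0.093914.
Multiplying each by its prior: 1/6 · 0.512 = 0.085333, 1/3 · 0.18659 = 0.062196, 1/6 · 0.078717 = 0.01312, 1/6 · 0.512 = 0.085333, 1/6 · 0.093914 = 0.015652; with total 0.26163.
So P(bowl C | data) = (0.01312) / (0.26163) = 0.050144.

0.050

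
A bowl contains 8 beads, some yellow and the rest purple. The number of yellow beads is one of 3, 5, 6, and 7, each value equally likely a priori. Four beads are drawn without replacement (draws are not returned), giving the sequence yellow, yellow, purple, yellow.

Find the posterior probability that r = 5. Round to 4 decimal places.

0.2727

The likelihood of the observed sequence under each hypothesis: P(data | r = 3) = (3/8)(2/7)(5/6)(1/5) = 1/56; P(data | r = 5) = (5/8)(4/7)(3/6)(3/5) = 3/28; P(data | r = 6) = (6/8)(5/7)(2/6)(4/5) = 1/7; P(data | r = 7) = (7/8)(6/7)(1/6)(5/5) = 1/8.
Multiplying each by its prior: 1/4 · 1/56 = 1/224, 1/4 · 3/28 = 3/112, 1/4 · 1/7 = 1/28, 1/4 · 1/8 = 1/32; with total 11/112.
By Bayes' rule, P(r = 5 | data) = (3/112) / (11/112) = 3/11.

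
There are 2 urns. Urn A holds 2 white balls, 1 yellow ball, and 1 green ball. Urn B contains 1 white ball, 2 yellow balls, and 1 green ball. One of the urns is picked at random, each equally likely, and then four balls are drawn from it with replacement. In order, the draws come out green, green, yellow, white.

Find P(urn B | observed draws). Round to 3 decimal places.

For each hypothesis, P(data | H) works out to: P(data | urn A) = (1/4)(1/4)(1/4)(2/4) = 1/128; P(data | urn B) = (1/4)(1/4)(2/4)(1/4) = 1/128.
The prior-weighted likelihoods are 1/2 · 1/128 = 1/256, 1/2 · 1/128 = 1/256; summing to 1/128.
Hence P(urn B | data) = (1/256) / (1/128) = 1/2.

0.500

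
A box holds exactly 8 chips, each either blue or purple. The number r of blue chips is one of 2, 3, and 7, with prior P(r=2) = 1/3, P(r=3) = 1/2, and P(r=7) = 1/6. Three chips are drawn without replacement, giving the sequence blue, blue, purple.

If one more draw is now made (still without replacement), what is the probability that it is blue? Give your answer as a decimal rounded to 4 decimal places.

0.3846

Compute the likelihood of the observed sequence for each case: P(data | r = 2) = (2/8)(1/7)(6/6) = 1/28; P(data | r = 3) = (3/8)(2/7)(5/6) = 5/56; P(data | r = 7) = (7/8)(6/7)(1/6) = 1/8.
The prior-weighted likelihoods are 1/3 · 1/28 = 1/84, 1/2 · 5/56 = 5/112, 1/6 · 1/8 = 1/48; with total 13/168.
Normalising, the posterior is P(r = 2 | data) = 2/13, P(r = 3 | data) = 15/26, P(r = 7 | data) = 7/26.
Averaging over the posterior, P(blue next | data) = (0)(2/13) + (1/5)(15/26) + (1)(7/26) = 5/13.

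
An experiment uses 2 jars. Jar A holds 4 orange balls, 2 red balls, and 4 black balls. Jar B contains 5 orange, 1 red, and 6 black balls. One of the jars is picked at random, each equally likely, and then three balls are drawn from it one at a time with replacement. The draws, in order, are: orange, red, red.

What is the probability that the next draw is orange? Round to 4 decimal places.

Under each hypothesis, the probability of the observed sequence is: P(data | jar A) = (4/10)(2/10)(2/10) = 0.016; P(data | jar B) = (5/12)(1/12)(1/12) = 0.0028935.
The prior-weighted likelihoods are 1/2 · 0.016 = 0.008, 1/2 · 0.0028935 = 0.0014468; with total 0.0094468.
Normalising, the posterior is P(jar A | data) = 0.84685, P(jar B | data) = 0.15315.
Averaging over the posterior, P(orange next | data) = (2/5)(0.84685) + (5/12)(0.15315) = 0.40255.

0.4026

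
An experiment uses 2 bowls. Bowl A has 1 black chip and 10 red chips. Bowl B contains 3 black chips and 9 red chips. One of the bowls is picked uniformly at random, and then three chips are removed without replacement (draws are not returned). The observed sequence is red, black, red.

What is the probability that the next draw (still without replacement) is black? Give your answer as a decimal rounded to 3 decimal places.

Under each hypothesis, the probability of the observed sequence is: P(data | bowl A) = (10/11)(1/10)(9/9) = 1/11; P(data | bowl B) = (9/12)(3/11)(8/10) = 9/55.
Weighting by the prior gives 1/2 · 1/11 = 1/22, 1/2 · 9/55 = 9/110; summing to 7/55.
The posterior is then P(bowl A | data) = 5/14, P(bowl B | data) = 9/14.
So P(black next | data) = Σ P(black next | H) P(H | data) = (0)(5/14) + (2/9)(9/14) = 1/7.

0.143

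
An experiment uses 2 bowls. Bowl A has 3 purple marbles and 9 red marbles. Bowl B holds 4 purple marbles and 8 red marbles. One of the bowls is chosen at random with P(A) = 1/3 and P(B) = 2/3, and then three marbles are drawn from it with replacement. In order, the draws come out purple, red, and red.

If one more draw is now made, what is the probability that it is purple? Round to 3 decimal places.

The likelihood of the observed sequence under each hypothesis: P(data | bowl A) = (3/12)(9/12)(9/12) = 0.14062; P(data | bowl B) = (4/12)(8/12)(8/12) = 0.14815.
The prior-weighted likelihoods are 1/3 · 0.14062 = 0.046875, 2/3 · 0.14815 = 0.098765; with total 0.14564.
Dividing through by the total gives posterior P(bowl A | data) = 0.32185, P(bowl B | data) = 0.67815.
So P(purple next | data) = Σ P(purple next | H) P(H | data) = (1/4)(0.32185) + (1/3)(0.67815) = 0.30651.

0.307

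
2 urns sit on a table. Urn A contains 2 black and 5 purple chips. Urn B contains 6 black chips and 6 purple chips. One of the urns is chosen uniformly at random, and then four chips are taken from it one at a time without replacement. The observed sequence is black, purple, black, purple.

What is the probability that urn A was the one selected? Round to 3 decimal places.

0.386

Compute the likelihood of the observed sequence for each case: P(data | urn A) = (2/7)(5/6)(1/5)(4/4) = 1/21; P(data | urn B) = (6/12)(6/11)(5/10)(5/9) = 5/66.
Weighting by the prior gives 1/2 · 1/21 = 1/42, 1/2 · 5/66 = 5/132; these sum to 19/308.
Therefore the posterior P(urn A | data) = (1/42) / (19/308) = 22/57.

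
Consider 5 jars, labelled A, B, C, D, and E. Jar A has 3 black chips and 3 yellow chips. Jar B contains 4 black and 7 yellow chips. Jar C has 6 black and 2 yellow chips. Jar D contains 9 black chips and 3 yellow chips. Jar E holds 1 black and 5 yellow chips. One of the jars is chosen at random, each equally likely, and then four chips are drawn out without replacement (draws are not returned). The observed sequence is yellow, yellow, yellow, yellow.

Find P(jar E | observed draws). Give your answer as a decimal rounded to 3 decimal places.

0.759

Under each hypothesis, the probability of the observed sequence is: P(data | jar A) = (3/6)(2/5)(1/4)(0/3) = 0; P(data | jar B) = (7/11)(6/10)(5/9)(4/8) = 7/66; P(data | jar C) = (2/8)(1/7)(0/6) = 0; P(data | jar D) = (3/12)(2/11)(1/10)(0/9) = 0; P(data | jar E) = (5/6)(4/5)(3/4)(2/3) = 1/3.
Weighting by the prior gives 1/5 · 0 = 0, 1/5 · 7/66 = 7/330, 1/5 · 0 = 0, 1/5 · 0 = 0, 1/5 · 1/3 = 1/15; with total 29/330.
So P(jar E | data) = (1/15) / (29/330) = 22/29.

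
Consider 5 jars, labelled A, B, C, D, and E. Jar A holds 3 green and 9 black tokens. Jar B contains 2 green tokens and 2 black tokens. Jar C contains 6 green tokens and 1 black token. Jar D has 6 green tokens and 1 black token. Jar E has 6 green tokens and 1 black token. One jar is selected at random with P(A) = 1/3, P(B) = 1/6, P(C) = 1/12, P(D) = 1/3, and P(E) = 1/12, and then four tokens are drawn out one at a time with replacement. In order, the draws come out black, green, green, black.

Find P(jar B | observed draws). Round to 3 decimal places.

For each hypothesis, P(data | H) works out to: P(data | jar A) = (9/12)(3/12)(3/12)(9/12) = 0.035156; P(data | jar B) = (2/4)(2/4)(2/4)(2/4) = 0.0625; P(data | jar C) = (1/7)(6/7)(6/7)(1/7) = 0.014994; P(data | jar D) = (1/7)(6/7)(6/7)(1/7) = 0.014994; P(data | jar E) = (1/7)(6/7)(6/7)(1/7) = 0.014994.
Multiplying each by its prior: 1/3 · 0.035156 = 0.011719, 1/6 · 0.0625 = 0.010417, 1/12 · 0.014994 = 0.0012495, 1/3 · 0.014994 = 0.0049979, 1/12 · 0.014994 = 0.0012495; these sum to 0.029632.
By Bayes' rule, P(jar B | data) = (0.010417) / (0.029632) = 0.35153.

0.352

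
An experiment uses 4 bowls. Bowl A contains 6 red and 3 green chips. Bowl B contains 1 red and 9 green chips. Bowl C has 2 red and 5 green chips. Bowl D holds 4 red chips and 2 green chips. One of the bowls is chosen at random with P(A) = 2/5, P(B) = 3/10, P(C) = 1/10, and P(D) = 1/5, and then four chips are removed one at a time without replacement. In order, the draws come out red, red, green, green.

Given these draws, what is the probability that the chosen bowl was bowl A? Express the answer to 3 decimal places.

Compute the likelihood of the observed sequence for each case: P(data | bowl A) = (6/9)(5/8)(3/7)(2/6) = 5/84; P(data | bowl B) = (1/10)(0/9) = 0; P(data | bowl C) = (2/7)(1/6)(5/5)(4/4) = 1/21; P(data | bowl D) = (4/6)(3/5)(2/4)(1/3) = 1/15.
The prior-weighted likelihoods are 2/5 · 5/84 = 1/42, 3/10 · 0 = 0, 1/10 · 1/21 = 1/210, 1/5 · 1/15 = 1/75; with total 22/525.
By Bayes' rule, P(bowl A | data) = (1/42) / (22/525) = 25/44.

0.568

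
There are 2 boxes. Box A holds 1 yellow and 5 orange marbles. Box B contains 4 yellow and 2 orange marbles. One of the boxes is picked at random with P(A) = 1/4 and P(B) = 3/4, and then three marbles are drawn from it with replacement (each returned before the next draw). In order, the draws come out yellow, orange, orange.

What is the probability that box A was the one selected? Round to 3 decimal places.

Under each hypothesis, the probability of the observed sequence is: P(data | box A) = (1/6)(5/6)(5/6) = 25/216; P(data | box B) = (4/6)(2/6)(2/6) = 2/27.
Weighting by the prior gives 1/4 · 25/216 = 25/864, 3/4 · 2/27 = 1/18; with total 73/864.
So P(box A | data) = (25/864) / (73/864) = 25/73.

0.342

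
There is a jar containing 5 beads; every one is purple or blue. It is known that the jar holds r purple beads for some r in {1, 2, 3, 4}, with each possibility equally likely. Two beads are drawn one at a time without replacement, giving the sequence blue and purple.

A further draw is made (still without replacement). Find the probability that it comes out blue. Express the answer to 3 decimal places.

The likelihood of the observed sequence under each hypothesis: P(data | r = 1) = (4/5)(1/4) = 1/5; P(data | r = 2) = (3/5)(2/4) = 3/10; P(data | r = 3) = (2/5)(3/4) = 3/10; P(data | r = 4) = (1/5)(4/4) = 1/5.
Weighting by the prior gives 1/4 · 1/5 = 1/20, 1/4 · 3/10 = 3/40, 1/4 · 3/10 = 3/40, 1/4 · 1/5 = 1/20; with total 1/4.
Dividing through by the total gives posterior P(r = 1 | data) = 1/5, P(r = 2 | data) = 3/10, P(r = 3 | data) = 3/10, P(r = 4 | data) = 1/5.
Averaging over the posterior, P(blue next | data) = (1)(1/5) + (2/3)(3/10) + (1/3)(3/10) + (0)(1/5) = 1/2.

0.500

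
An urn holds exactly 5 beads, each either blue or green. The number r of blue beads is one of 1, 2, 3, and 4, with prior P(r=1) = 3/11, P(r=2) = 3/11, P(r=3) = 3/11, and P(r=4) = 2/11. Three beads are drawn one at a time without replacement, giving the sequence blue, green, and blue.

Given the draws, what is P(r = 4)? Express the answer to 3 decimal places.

0.308

The likelihood of the observed sequence under each hypothesis: P(data | r = 1) = (1/5)(4/4)(0/3) = 0; P(data | r = 2) = (2/5)(3/4)(1/3) = 1/10; P(data | r = 3) = (3/5)(2/4)(2/3) = 1/5; P(data | r = 4) = (4/5)(1/4)(3/3) = 1/5.
The prior-weighted likelihoods are 3/11 · 0 = 0, 3/11 · 1/10 = 3/110, 3/11 · 1/5 = 3/55, 2/11 · 1/5 = 2/55; with total 13/110.
So P(r = 4 | data) = (2/55) / (13/110) = 4/13.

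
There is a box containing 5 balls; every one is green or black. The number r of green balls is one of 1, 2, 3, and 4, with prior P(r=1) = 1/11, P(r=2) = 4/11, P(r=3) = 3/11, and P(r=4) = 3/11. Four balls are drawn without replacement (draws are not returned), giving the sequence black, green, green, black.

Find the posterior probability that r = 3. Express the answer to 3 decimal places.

For each hypothesis, P(data | H) works out to: P(data | r = 1) = (4/5)(1/4)(0/3) = 0; P(data | r = 2) = (3/5)(2/4)(1/3)(2/2) = 1/10; P(data | r = 3) = (2/5)(3/4)(2/3)(1/2) = 1/10; P(data | r = 4) = (1/5)(4/4)(3/3)(0/2) = 0.
The prior-weighted likelihoods are 1/11 · 0 = 0, 4/11 · 1/10 = 2/55, 3/11 · 1/10 = 3/110, 3/11 · 0 = 0; with total 7/110.
By Bayes' rule, P(r = 3 | data) = (3/110) / (7/110) = 3/7.

0.429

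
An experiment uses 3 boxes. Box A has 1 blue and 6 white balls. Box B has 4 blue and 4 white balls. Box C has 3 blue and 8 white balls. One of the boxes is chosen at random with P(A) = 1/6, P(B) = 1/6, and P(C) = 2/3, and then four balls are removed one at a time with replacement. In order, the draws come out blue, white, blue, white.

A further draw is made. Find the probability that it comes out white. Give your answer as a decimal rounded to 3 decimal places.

Compute the likelihood of the observed sequence for each case: P(data | box A) = (1/7)(6/7)(1/7)(6/7) = 0.014994; P(data | box B) = (4/8)(4/8)(4/8)(4/8) = 0.0625; P(data | box C) = (3/11)(8/11)(3/11)(8/11) = 0.039342.
The prior-weighted likelihoods are 1/6 · 0.014994 = 0.002499, 1/6 · 0.0625 = 0.010417, 2/3 · 0.039342 = 0.026228; with total 0.039143.
Dividing through by the total gives posterior P(box A | data) = 0.063841, P(box B | data) = 0.26612, P(box C | data) = 0.67004.
The predictive probability is P(white next | data) = (6/7)(0.063841) + (1/2)(0.26612) + (8/11)(0.67004) = 0.67508.

0.675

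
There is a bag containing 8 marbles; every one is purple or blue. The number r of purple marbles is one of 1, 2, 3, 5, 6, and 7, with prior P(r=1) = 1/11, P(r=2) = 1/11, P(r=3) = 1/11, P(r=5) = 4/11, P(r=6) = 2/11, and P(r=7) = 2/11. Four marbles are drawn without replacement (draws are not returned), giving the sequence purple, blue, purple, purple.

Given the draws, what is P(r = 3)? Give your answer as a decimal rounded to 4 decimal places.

0.0182

Under each hypothesis, the probability of the observed sequence is: P(data | r = 1) = (1/8)(7/7)(0/6) = 0; P(data | r = 2) = (2/8)(6/7)(1/6)(0/5) = 0; P(data | r = 3) = (3/8)(5/7)(2/6)(1/5) = 1/56; P(data | r = 5) = (5/8)(3/7)(4/6)(3/5) = 3/28; P(data | r = 6) = (6/8)(2/7)(5/6)(4/5) = 1/7; P(data | r = 7) = (7/8)(1/7)(6/6)(5/5) = 1/8.
Weighting by the prior gives 1/11 · 0 = 0, 1/11 · 0 = 0, 1/11 · 1/56 = 1/616, 4/11 · 3/28 = 3/77, 2/11 · 1/7 = 2/77, 2/11 · 1/8 = 1/44; these sum to 5/56.
So P(r = 3 | data) = (1/616) / (5/56) = 1/55.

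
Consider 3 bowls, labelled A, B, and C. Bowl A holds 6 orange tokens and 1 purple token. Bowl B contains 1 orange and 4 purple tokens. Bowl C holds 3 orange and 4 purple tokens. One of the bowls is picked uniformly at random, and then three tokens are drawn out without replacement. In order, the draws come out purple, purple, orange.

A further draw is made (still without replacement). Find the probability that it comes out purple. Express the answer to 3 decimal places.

0.769

For each hypothesis, P(data | H) works out to: P(data | bowl A) = (1/7)(0/6) = 0; P(data | bowl B) = (4/5)(3/4)(1/3) = 1/5; P(data | bowl C) = (4/7)(3/6)(3/5) = 6/35.
Weighting by the prior gives 1/3 · 0 = 0, 1/3 · 1/5 = 1/15, 1/3 · 6/35 = 2/35; with total 13/105.
Normalising, the posterior is P(bowl A | data) = 0, P(bowl B | data) = 7/13, P(bowl C | data) = 6/13.
So P(purple next | data) = Σ P(purple next | H) P(H | data) = (1)(7/13) + (1/2)(6/13) = 10/13.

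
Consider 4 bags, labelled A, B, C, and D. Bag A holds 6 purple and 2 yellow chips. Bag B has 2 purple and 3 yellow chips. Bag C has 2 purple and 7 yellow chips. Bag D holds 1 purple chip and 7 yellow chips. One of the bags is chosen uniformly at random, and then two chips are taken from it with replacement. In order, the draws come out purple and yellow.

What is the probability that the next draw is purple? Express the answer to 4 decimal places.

0.4068

For each hypothesis, P(data | H) works out to: P(data | bag A) = (6/8)(2/8) = 0.1875; P(data | bag B) = (2/5)(3/5) = 0.24; P(data | bag C) = (2/9)(7/9) = 0.17284; P(data | bag D) = (1/8)(7/8) = 0.10938.
Multiplying each by its prior: 1/4 · 0.1875 = 0.046875, 1/4 · 0.24 = 0.06, 1/4 · 0.17284 = 0.04321, 1/4 · 0.10938 = 0.027344; summing to 0.17743.
Dividing through by the total gives posterior P(bag A | data) = 0.26419, P(bag B | data) = 0.33816, P(bag C | data) = 0.24353, P(bag D | data) = 0.15411.
Averaging over the posterior, P(purple next | data) = (3/4)(0.26419) + (2/5)(0.33816) + (2/9)(0.24353) + (1/8)(0.15411) = 0.40679.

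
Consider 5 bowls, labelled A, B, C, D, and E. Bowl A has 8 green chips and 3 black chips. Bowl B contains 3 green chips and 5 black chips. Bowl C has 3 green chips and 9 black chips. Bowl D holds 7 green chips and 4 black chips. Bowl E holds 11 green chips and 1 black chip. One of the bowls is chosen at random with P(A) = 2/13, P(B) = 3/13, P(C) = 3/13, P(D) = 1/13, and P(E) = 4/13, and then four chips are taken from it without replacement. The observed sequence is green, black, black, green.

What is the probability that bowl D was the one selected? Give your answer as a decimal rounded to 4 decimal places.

The likelihood of the observed sequence under each hypothesis: P(data | bowl A) = (8/11)(3/10)(2/9)(7/8) = 0.042424; P(data | bowl B) = (3/8)(5/7)(4/6)(2/5) = 0.071429; P(data | bowl C) = (3/12)(9/11)(8/10)(2/9) = 0.036364; P(data | bowl D) = (7/11)(4/10)(3/9)(6/8) = 0.063636; P(data | bowl E) = (11/12)(1/11)(0/10) = 0.
Multiplying each by its prior: 2/13 · 0.042424 = 0.0065268, 3/13 · 0.071429 = 0.016484, 3/13 · 0.036364 = 0.0083916, 1/13 · 0.063636 = 0.0048951, 4/13 · 0 = 0; these sum to 0.036297.
Hence P(bowl D | data) = (0.0048951) / (0.036297) = 0.13486.

0.1349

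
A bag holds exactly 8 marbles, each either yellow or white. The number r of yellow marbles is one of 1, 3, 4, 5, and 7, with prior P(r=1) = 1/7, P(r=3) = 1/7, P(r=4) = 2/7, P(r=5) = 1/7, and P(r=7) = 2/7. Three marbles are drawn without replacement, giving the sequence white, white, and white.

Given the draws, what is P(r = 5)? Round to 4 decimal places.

The likelihood of the observed sequence under each hypothesis: P(data | r = 1) = (7/8)(6/7)(5/6) = 5/8; P(data | r = 3) = (5/8)(4/7)(3/6) = 5/28; P(data | r = 4) = (4/8)(3/7)(2/6) = 1/14; P(data | r = 5) = (3/8)(2/7)(1/6) = 1/56; P(data | r = 7) = (1/8)(0/7) = 0.
Multiplying each by its prior: 1/7 · 5/8 = 5/56, 1/7 · 5/28 = 5/196, 2/7 · 1/14 = 1/49, 1/7 · 1/56 = 1/392, 2/7 · 0 = 0; summing to 27/196.
By Bayes' rule, P(r = 5 | data) = (1/392) / (27/196) = 1/54.

0.0185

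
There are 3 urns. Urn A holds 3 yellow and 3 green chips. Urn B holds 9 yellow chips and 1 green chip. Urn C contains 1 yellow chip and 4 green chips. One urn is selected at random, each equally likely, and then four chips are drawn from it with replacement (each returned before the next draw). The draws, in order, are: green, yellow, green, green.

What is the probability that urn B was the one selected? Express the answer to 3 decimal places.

0.005

Under each hypothesis, the probability of the observed sequence is: P(data | urn A) = (3/6)(3/6)(3/6)(3/6) = 0.0625; P(data | urn B) = (1/10)(9/10)(1/10)(1/10) = 0.0009; P(data | urn C) = (4/5)(1/5)(4/5)(4/5) = 0.1024.
The prior-weighted likelihoods are 1/3 · 0.0625 = 0.020833, 1/3 · 0.0009 = 0.0003, 1/3 · 0.1024 = 0.034133; with total 0.055267.
Hence P(urn B | data) = (0.0003) / (0.055267) = 0.0054282.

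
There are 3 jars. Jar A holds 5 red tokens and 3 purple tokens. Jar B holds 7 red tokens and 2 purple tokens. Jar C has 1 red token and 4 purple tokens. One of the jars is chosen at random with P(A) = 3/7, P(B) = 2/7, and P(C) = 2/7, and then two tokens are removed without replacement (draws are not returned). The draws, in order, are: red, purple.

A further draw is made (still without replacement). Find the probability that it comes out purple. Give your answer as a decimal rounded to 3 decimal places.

For each hypothesis, P(data | H) works out to: P(data | jar A) = (5/8)(3/7) = 0.26786; P(data | jar B) = (7/9)(2/8) = 0.19444; P(data | jar C) = (1/5)(4/4) = 0.2.
The prior-weighted likelihoods are 3/7 · 0.26786 = 0.1148, 2/7 · 0.19444 = 0.055556, 2/7 · 0.2 = 0.057143; with total 0.22749.
Dividing through by the total gives posterior P(jar A | data) = 0.50461, P(jar B | data) = 0.24421, P(jar C | data) = 0.25118.
Averaging over the posterior, P(purple next | data) = (1/3)(0.50461) + (1/7)(0.24421) + (1)(0.25118) = 0.45427.

0.454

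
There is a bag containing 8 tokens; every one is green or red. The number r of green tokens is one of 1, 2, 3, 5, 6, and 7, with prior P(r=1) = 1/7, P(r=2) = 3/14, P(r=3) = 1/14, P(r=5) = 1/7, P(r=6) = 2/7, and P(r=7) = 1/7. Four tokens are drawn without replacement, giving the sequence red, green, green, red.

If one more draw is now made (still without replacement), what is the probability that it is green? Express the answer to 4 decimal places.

0.5769

For each hypothesis, P(data | H) works out to: P(data | r = 1) = (7/8)(1/7)(0/6) = 0; P(data | r = 2) = (6/8)(2/7)(1/6)(5/5) = 1/28; P(data | r = 3) = (5/8)(3/7)(2/6)(4/5) = 1/14; P(data | r = 5) = (3/8)(5/7)(4/6)(2/5) = 1/14; P(data | r = 6) = (2/8)(6/7)(5/6)(1/5) = 1/28; P(data | r = 7) = (1/8)(7/7)(6/6)(0/5) = 0.
The prior-weighted likelihoods are 1/7 · 0 = 0, 3/14 · 1/28 = 3/392, 1/14 · 1/14 = 1/196, 1/7 · 1/14 = 1/98, 2/7 · 1/28 = 1/98, 1/7 · 0 = 0; these sum to 13/392.
Dividing through by the total gives posterior P(r = 1 | data) = 0, P(r = 2 | data) = 3/13, P(r = 3 | data) = 2/13, P(r = 5 | data) = 4/13, P(r = 6 | data) = 4/13, P(r = 7 | data) = 0.
Averaging over the posterior, P(green next | data) = (0)(3/13) + (1/4)(2/13) + (3/4)(4/13) + (1)(4/13) = 15/26.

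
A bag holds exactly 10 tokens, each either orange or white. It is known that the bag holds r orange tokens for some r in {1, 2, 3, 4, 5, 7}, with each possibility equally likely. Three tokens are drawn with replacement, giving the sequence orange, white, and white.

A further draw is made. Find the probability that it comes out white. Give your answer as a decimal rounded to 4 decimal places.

0.6483

Under each hypothesis, the probability of the observed sequence is: P(data | r = 1) = (1/10)(9/10)(9/10) = 0.081; P(data | r = 2) = (2/10)(8/10)(8/10) = 0.128; P(data | r = 3) = (3/10)(7/10)(7/10) = 0.147; P(data | r = 4) = (4/10)(6/10)(6/10) = 0.144; P(data | r = 5) = (5/10)(5/10)(5/10) = 0.125; P(data | r = 7) = (7/10)(3/10)(3/10) = 0.063.
Weighting by the prior gives 1/6 · 0.081 = 0.0135, 1/6 · 0.128 = 0.021333, 1/6 · 0.147 = 0.0245, 1/6 · 0.144 = 0.024, 1/6 · 0.125 = 0.020833, 1/6 · 0.063 = 0.0105; with total 0.11467.
The posterior is then P(r = 1 | data) = 0.11773, P(r = 2 | data) = 0.18605, P(r = 3 | data) = 0.21366, P(r = 4 | data) = 0.2093, P(r = 5 | data) = 0.18169, P(r = 7 | data) = 0.09157.
Averaging over the posterior, P(white next | data) = (9/10)(0.11773) + (4/5)(0.18605) + (7/10)(0.21366) + (3/5)(0.2093) + (1/2)(0.18169) + (3/10)(0.09157) = 0.64826.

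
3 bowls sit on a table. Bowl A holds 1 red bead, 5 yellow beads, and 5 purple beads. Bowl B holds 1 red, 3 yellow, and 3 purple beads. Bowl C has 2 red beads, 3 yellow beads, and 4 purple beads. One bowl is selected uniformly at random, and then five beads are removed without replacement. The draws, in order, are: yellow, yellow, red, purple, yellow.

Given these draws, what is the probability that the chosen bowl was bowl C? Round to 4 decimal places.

0.2018

Compute the likelihood of the observed sequence for each case: P(data | bowl A) = (5/11)(4/10)(1/9)(5/8)(3/7) = 0.0054113; P(data | bowl B) = (3/7)(2/6)(1/5)(3/4)(1/3) = 0.0071429; P(data | bowl C) = (3/9)(2/8)(2/7)(4/6)(1/5) = 0.0031746.
The prior-weighted likelihoods are 1/3 · 0.0054113 = 0.0018038, 1/3 · 0.0071429 = 0.002381, 1/3 · 0.0031746 = 0.0010582; these sum to 0.0052429.
Therefore the posterior P(bowl C | data) = (0.0010582) / (0.0052429) = 0.20183.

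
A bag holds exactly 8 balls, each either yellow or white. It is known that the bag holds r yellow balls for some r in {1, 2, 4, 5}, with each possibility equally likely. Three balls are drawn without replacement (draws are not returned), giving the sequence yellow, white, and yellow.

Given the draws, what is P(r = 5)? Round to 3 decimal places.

The likelihood of the observed sequence under each hypothesis: P(data | r = 1) = (1/8)(7/7)(0/6) = 0; P(data | r = 2) = (2/8)(6/7)(1/6) = 1/28; P(data | r = 4) = (4/8)(4/7)(3/6) = 1/7; P(data | r = 5) = (5/8)(3/7)(4/6) = 5/28.
Multiplying each by its prior: 1/4 · 0 = 0, 1/4 · 1/28 = 1/112, 1/4 · 1/7 = 1/28, 1/4 · 5/28 = 5/112; summing to 5/56.
So P(r = 5 | data) = (5/112) / (5/56) = 1/2.

0.500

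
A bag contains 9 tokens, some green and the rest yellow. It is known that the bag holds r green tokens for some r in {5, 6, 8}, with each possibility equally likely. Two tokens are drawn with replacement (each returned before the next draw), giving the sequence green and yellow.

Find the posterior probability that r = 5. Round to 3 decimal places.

0.435

For each hypothesis, P(data | H) works out to: P(data | r = 5) = (5/9)(4/9) = 20/81; P(data | r = 6) = (6/9)(3/9) = 2/9; P(data | r = 8) = (8/9)(1/9) = 8/81.
Multiplying each by its prior: 1/3 · 20/81 = 20/243, 1/3 · 2/9 = 2/27, 1/3 · 8/81 = 8/243; with total 46/243.
Hence P(r = 5 | data) = (20/243) / (46/243) = 10/23.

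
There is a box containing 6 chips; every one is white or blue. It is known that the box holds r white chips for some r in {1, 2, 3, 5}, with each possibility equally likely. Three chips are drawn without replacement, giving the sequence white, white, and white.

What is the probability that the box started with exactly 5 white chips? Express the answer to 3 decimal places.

0.909

Compute the likelihood of the observed sequence for each case: P(data | r = 1) = (1/6)(0/5) = 0; P(data | r = 2) = (2/6)(1/5)(0/4) = 0; P(data | r = 3) = (3/6)(2/5)(1/4) = 1/20; P(data | r = 5) = (5/6)(4/5)(3/4) = 1/2.
The prior-weighted likelihoods are 1/4 · 0 = 0, 1/4 · 0 = 0, 1/4 · 1/20 = 1/80, 1/4 · 1/2 = 1/8; summing to 11/80.
Hence P(r = 5 | data) = (1/8) / (11/80) = 10/11.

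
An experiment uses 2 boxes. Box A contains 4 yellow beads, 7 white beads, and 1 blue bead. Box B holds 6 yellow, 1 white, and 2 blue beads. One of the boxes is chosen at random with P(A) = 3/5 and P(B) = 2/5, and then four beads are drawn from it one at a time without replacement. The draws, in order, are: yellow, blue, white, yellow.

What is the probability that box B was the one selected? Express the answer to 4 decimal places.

0.6517

For each hypothesis, P(data | H) works out to: P(data | box A) = (4/12)(1/11)(7/10)(3/9) = 0.0070707; P(data | box B) = (6/9)(2/8)(1/7)(5/6) = 0.019841.
The prior-weighted likelihoods are 3/5 · 0.0070707 = 0.0042424, 2/5 · 0.019841 = 0.0079365; these sum to 0.012179.
Therefore the posterior P(box B | data) = (0.0079365) / (0.012179) = 0.65166.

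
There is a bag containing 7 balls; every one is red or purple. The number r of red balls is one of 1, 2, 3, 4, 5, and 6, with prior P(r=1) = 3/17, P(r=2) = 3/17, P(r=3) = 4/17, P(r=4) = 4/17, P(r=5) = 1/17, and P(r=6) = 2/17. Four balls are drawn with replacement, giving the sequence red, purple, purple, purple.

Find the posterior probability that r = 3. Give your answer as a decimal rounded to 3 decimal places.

0.290

Compute the likelihood of the observed sequence for each case: P(data | r = 1) = (1/7)(6/7)(6/7)(6/7) = 0.089963; P(data | r = 2) = (2/7)(5/7)(5/7)(5/7) = 0.10412; P(data | r = 3) = (3/7)(4/7)(4/7)(4/7) = 0.079967; P(data | r = 4) = (4/7)(3/7)(3/7)(3/7) = 0.044981; P(data | r = 5) = (5/7)(2/7)(2/7)(2/7) = 0.01666; P(data | r = 6) = (6/7)(1/7)(1/7)(1/7) = 0.002499.
Multiplying each by its prior: 3/17 · 0.089963 = 0.015876, 3/17 · 0.10412 = 0.018375, 4/17 · 0.079967 = 0.018816, 4/17 · 0.044981 = 0.010584, 1/17 · 0.01666 = 0.00097998, 2/17 · 0.002499 = 0.000294; summing to 0.064924.
By Bayes' rule, P(r = 3 | data) = (0.018816) / (0.064924) = 0.28981.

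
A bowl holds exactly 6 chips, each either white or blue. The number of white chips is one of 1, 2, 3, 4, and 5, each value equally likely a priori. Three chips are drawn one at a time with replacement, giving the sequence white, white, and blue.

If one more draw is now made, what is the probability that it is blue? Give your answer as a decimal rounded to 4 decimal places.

Compute the likelihood of the observed sequence for each case: P(data | r = 1) = (1/6)(1/6)(5/6) = 5/216; P(data | r = 2) = (2/6)(2/6)(4/6) = 2/27; P(data | r = 3) = (3/6)(3/6)(3/6) = 1/8; P(data | r = 4) = (4/6)(4/6)(2/6) = 4/27; P(data | r = 5) = (5/6)(5/6)(1/6) = 25/216.
Weighting by the prior gives 1/5 · 5/216 = 1/216, 1/5 · 2/27 = 2/135, 1/5 · 1/8 = 1/40, 1/5 · 4/27 = 4/135, 1/5 · 25/216 = 5/216; these sum to 7/72.
Dividing through by the total gives posterior P(r = 1 | data) = 1/21, P(r = 2 | data) = 16/105, P(r = 3 | data) = 9/35, P(r = 4 | data) = 32/105, P(r = 5 | data) = 5/21.
Averaging over the posterior, P(blue next | data) = (5/6)(1/21) + (2/3)(16/105) + (1/2)(9/35) + (1/3)(32/105) + (1/6)(5/21) = 37/90.

0.4111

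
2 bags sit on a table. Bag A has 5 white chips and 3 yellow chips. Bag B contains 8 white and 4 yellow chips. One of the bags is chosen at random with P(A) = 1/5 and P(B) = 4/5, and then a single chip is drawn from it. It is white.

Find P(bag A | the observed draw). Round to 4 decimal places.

The likelihood of this draw under each hypothesis: P(data | bag A) = (5/8) = 5/8; P(data | bag B) = (8/12) = 2/3.
Multiplying each by its prior: 1/5 · 5/8 = 1/8, 4/5 · 2/3 = 8/15; summing to 79/120.
Hence P(bag A | data) = (1/8) / (79/120) = 15/79.

0.1899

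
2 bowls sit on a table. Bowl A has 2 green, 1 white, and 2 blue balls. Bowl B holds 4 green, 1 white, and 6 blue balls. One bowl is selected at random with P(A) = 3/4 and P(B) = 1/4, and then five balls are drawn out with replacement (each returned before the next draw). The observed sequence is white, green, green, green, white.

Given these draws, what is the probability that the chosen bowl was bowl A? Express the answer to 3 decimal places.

The likelihood of the observed sequence under each hypothesis: P(data | bowl A) = (1/5)(2/5)(2/5)(2/5)(1/5) = 0.00256; P(data | bowl B) = (1/11)(4/11)(4/11)(4/11)(1/11) = 0.00039739.
The prior-weighted likelihoods are 3/4 · 0.00256 = 0.00192, 1/4 · 0.00039739 = 9.9347e-05; these sum to 0.0020193.
So P(bowl A | data) = (0.00192) / (0.0020193) = 0.9508.

0.951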